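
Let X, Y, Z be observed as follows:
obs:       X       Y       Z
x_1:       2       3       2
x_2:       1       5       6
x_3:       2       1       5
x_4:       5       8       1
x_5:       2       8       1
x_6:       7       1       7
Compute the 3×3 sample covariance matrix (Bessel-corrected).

Step 1 — column means:
  mean(X) = (2 + 1 + 2 + 5 + 2 + 7) / 6 = 19/6 = 3.1667
  mean(Y) = (3 + 5 + 1 + 8 + 8 + 1) / 6 = 26/6 = 4.3333
  mean(Z) = (2 + 6 + 5 + 1 + 1 + 7) / 6 = 22/6 = 3.6667

Step 2 — sample covariance S[i,j] = (1/(n-1)) · Σ_k (x_{k,i} - mean_i) · (x_{k,j} - mean_j), with n-1 = 5.
  S[X,X] = ((-1.1667)·(-1.1667) + (-2.1667)·(-2.1667) + (-1.1667)·(-1.1667) + (1.8333)·(1.8333) + (-1.1667)·(-1.1667) + (3.8333)·(3.8333)) / 5 = 26.8333/5 = 5.3667
  S[X,Y] = ((-1.1667)·(-1.3333) + (-2.1667)·(0.6667) + (-1.1667)·(-3.3333) + (1.8333)·(3.6667) + (-1.1667)·(3.6667) + (3.8333)·(-3.3333)) / 5 = -6.3333/5 = -1.2667
  S[X,Z] = ((-1.1667)·(-1.6667) + (-2.1667)·(2.3333) + (-1.1667)·(1.3333) + (1.8333)·(-2.6667) + (-1.1667)·(-2.6667) + (3.8333)·(3.3333)) / 5 = 6.3333/5 = 1.2667
  S[Y,Y] = ((-1.3333)·(-1.3333) + (0.6667)·(0.6667) + (-3.3333)·(-3.3333) + (3.6667)·(3.6667) + (3.6667)·(3.6667) + (-3.3333)·(-3.3333)) / 5 = 51.3333/5 = 10.2667
  S[Y,Z] = ((-1.3333)·(-1.6667) + (0.6667)·(2.3333) + (-3.3333)·(1.3333) + (3.6667)·(-2.6667) + (3.6667)·(-2.6667) + (-3.3333)·(3.3333)) / 5 = -31.3333/5 = -6.2667
  S[Z,Z] = ((-1.6667)·(-1.6667) + (2.3333)·(2.3333) + (1.3333)·(1.3333) + (-2.6667)·(-2.6667) + (-2.6667)·(-2.6667) + (3.3333)·(3.3333)) / 5 = 35.3333/5 = 7.0667

S is symmetric (S[j,i] = S[i,j]). Assembling:

S = [[5.3667, -1.2667, 1.2667],
 [-1.2667, 10.2667, -6.2667],
 [1.2667, -6.2667, 7.0667]]


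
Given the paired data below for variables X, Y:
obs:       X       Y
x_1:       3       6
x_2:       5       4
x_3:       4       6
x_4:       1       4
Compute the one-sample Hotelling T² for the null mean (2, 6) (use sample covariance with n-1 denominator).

Step 1 — sample mean vector:
  mean(X) = (3 + 5 + 4 + 1) / 4 = 13/4 = 3.25
  mean(Y) = (6 + 4 + 6 + 4) / 4 = 20/4 = 5
  x̄ = (3.25, 5),  deviation x̄ - mu_0 = (3.25, 5) - (2, 6) = (1.25, -1).

Step 2 — sample covariance matrix, S[i,j] = (1/(n-1)) · Σ_k (x_{k,i} - mean_i) · (x_{k,j} - mean_j), divisor n-1 = 3:
  S[X,X] = ((-0.25)·(-0.25) + (1.75)·(1.75) + (0.75)·(0.75) + (-2.25)·(-2.25)) / 3 = 8.75/3 = 2.9167
  S[X,Y] = ((-0.25)·(1) + (1.75)·(-1) + (0.75)·(1) + (-2.25)·(-1)) / 3 = 1/3 = 0.3333
  S[Y,Y] = ((1)·(1) + (-1)·(-1) + (1)·(1) + (-1)·(-1)) / 3 = 4/3 = 1.3333
  S = [[2.9167, 0.3333],
 [0.3333, 1.3333]].

Step 3 — invert S. det(S) = 2.9167·1.3333 - (0.3333)² = 3.7778.
  S^{-1} = (1/det) · [[d, -b], [-b, a]] = [[0.3529, -0.0882],
 [-0.0882, 0.7721]].

Step 4 — quadratic form (x̄ - mu_0)^T · S^{-1} · (x̄ - mu_0):
  S^{-1} · (x̄ - mu_0) = (0.5294, -0.8824),
  (x̄ - mu_0)^T · [...] = (1.25)·(0.5294) + (-1)·(-0.8824) = 1.5441.

Step 5 — scale by n: T² = 4 · 1.5441 = 6.1765.

T² ≈ 6.1765


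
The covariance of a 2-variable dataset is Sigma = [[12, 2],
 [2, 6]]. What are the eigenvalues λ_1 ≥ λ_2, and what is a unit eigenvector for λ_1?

Step 1 — characteristic polynomial of 2×2 Sigma:
  det(Sigma - λI) = λ² - trace · λ + det = 0.
  trace = 12 + 6 = 18, det = 12·6 - (2)² = 68.
Step 2 — discriminant:
  Δ = trace² - 4·det = 324 - 272 = 52.
Step 3 — eigenvalues:
  λ = (trace ± √Δ)/2 = (18 ± 7.2111)/2,
  λ_1 = 12.6056,  λ_2 = 5.3944.

Step 4 — unit eigenvector for λ_1: solve (Sigma - λ_1 I)v = 0. First row:
  (12 - 12.6056)·v_x + (2)·v_y = 0, i.e. (-0.6056)·v_x + (2)·v_y = 0,
  so v ∝ (b, λ_1 - a) = (2, 0.6056) = u.
  ||u|| = √((2)² + (0.6056)²) = √(4.3667) ≈ 2.0897,
  v_1 = u/||u|| ≈ (0.9571, 0.2898) (||v_1|| = 1).

λ_1 = 12.6056,  λ_2 = 5.3944;  v_1 ≈ (0.9571, 0.2898)


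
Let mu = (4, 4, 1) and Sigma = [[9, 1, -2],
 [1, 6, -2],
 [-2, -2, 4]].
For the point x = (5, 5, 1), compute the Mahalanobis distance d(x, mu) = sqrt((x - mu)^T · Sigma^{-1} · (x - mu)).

Step 1 — centre the observation: (x - mu) = (1, 1, 0).

Step 2 — invert Sigma (cofactor / det for 3×3, or solve directly):
  Sigma^{-1} = [[0.125, 0, 0.0625],
 [0, 0.2, 0.1],
 [0.0625, 0.1, 0.3313]].

Step 3 — form the quadratic (x - mu)^T · Sigma^{-1} · (x - mu):
  Sigma^{-1} · (x - mu) = (0.125, 0.2, 0.1625).
  (x - mu)^T · [Sigma^{-1} · (x - mu)] = (1)·(0.125) + (1)·(0.2) + (0)·(0.1625) = 0.325.

Step 4 — take square root: d = √(0.325) ≈ 0.5701.

d(x, mu) = √(0.325) ≈ 0.5701


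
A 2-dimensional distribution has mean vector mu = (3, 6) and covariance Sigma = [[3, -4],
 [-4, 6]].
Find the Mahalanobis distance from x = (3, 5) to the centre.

Step 1 — centre the observation: (x - mu) = (0, -1).

Step 2 — invert Sigma. det(Sigma) = 3·6 - (-4)² = 2.
  Sigma^{-1} = (1/det) · [[d, -b], [-b, a]] = [[3, 2],
 [2, 1.5]].

Step 3 — form the quadratic (x - mu)^T · Sigma^{-1} · (x - mu):
  Sigma^{-1} · (x - mu) = (-2, -1.5).
  (x - mu)^T · [Sigma^{-1} · (x - mu)] = (0)·(-2) + (-1)·(-1.5) = 1.5.

Step 4 — take square root: d = √(1.5) ≈ 1.2247.

d(x, mu) = √(1.5) ≈ 1.2247


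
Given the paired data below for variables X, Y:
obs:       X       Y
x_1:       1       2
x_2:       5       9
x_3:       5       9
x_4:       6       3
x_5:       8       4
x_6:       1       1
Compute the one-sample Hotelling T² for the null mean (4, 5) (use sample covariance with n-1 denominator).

Step 1 — sample mean vector:
  mean(X) = (1 + 5 + 5 + 6 + 8 + 1) / 6 = 26/6 = 4.3333
  mean(Y) = (2 + 9 + 9 + 3 + 4 + 1) / 6 = 28/6 = 4.6667
  x̄ = (4.3333, 4.6667),  deviation x̄ - mu_0 = (4.3333, 4.6667) - (4, 5) = (0.3333, -0.3333).

Step 2 — sample covariance matrix, S[i,j] = (1/(n-1)) · Σ_k (x_{k,i} - mean_i) · (x_{k,j} - mean_j), divisor n-1 = 5:
  S[X,X] = ((-3.3333)·(-3.3333) + (0.6667)·(0.6667) + (0.6667)·(0.6667) + (1.6667)·(1.6667) + (3.6667)·(3.6667) + (-3.3333)·(-3.3333)) / 5 = 39.3333/5 = 7.8667
  S[X,Y] = ((-3.3333)·(-2.6667) + (0.6667)·(4.3333) + (0.6667)·(4.3333) + (1.6667)·(-1.6667) + (3.6667)·(-0.6667) + (-3.3333)·(-3.6667)) / 5 = 21.6667/5 = 4.3333
  S[Y,Y] = ((-2.6667)·(-2.6667) + (4.3333)·(4.3333) + (4.3333)·(4.3333) + (-1.6667)·(-1.6667) + (-0.6667)·(-0.6667) + (-3.6667)·(-3.6667)) / 5 = 61.3333/5 = 12.2667
  S = [[7.8667, 4.3333],
 [4.3333, 12.2667]].

Step 3 — invert S. det(S) = 7.8667·12.2667 - (4.3333)² = 77.72.
  S^{-1} = (1/det) · [[d, -b], [-b, a]] = [[0.1578, -0.0558],
 [-0.0558, 0.1012]].

Step 4 — quadratic form (x̄ - mu_0)^T · S^{-1} · (x̄ - mu_0):
  S^{-1} · (x̄ - mu_0) = (0.0712, -0.0523),
  (x̄ - mu_0)^T · [...] = (0.3333)·(0.0712) + (-0.3333)·(-0.0523) = 0.0412.

Step 5 — scale by n: T² = 6 · 0.0412 = 0.247.

T² ≈ 0.247


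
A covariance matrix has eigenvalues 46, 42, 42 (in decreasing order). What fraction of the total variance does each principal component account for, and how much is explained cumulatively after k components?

Step 1 — total variance = trace(Sigma) = Σ λ_i = 46 + 42 + 42 = 130.

Step 2 — fraction explained by component i = λ_i / Σ λ:
  PC1: 46/130 = 0.3538
  PC2: 42/130 = 0.3231
  PC3: 42/130 = 0.3231

Step 3 — cumulative fraction after k components = (λ_1 + ... + λ_k) / Σ λ:
  k = 1: 46/130 = 0.3538
  k = 2: (46 + 42)/130 = 88/130 = 0.6769
  k = 3: (46 + 42 + 42)/130 = 130/130 = 1

Summary (fraction, with percent):

explained: PC1 0.3538 (35.38%), PC2 0.3231 (32.31%), PC3 0.3231 (32.31%);  cumulative: 0.3538, 0.6769, 1


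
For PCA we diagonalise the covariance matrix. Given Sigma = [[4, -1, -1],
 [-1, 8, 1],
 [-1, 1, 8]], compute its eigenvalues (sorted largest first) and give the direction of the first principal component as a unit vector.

Step 1 — characteristic polynomial p(λ) = det(λI - Sigma) = λ³ - tr·λ² + c_1·λ - det, where tr = trace, c_1 = sum of the principal 2×2 minors, det = det(Sigma):
  tr = 4 + 8 + 8 = 20,
  c_1 = (4·8 - (-1)²) + (4·8 - (-1)²) + (8·8 - (1)²) = 31 + 31 + 63 = 125,
  det = 4·(8·8 - (1)²) - (-1)·((-1)·8 - (1)·(-1)) + (-1)·((-1)·(1) - 8·(-1)) = 4·(63) - (-1)·(-7) + (-1)·(7) = 238.
  So p(λ) = λ³ - 20λ² + 125λ - 238.
Step 2 — look for an integer root (rational root theorem: any rational root is an integer divisor of 238). Testing λ = 7:
  p(7) = 343 - 980 + 875 - 238 = 0  ✓
  Dividing out (λ - 7): p(λ) = (λ - 7)(λ² - 13λ + 34).
Step 3 — remaining eigenvalues from the quadratic λ² - 13λ + 34 = 0:
  Δ = 13² - 4·34 = 169 - 136 = 33,  λ = (13 ± √33)/2 = (13 ± 5.7446)/2 ≈ 9.3723 or 3.6277.
  Sorted: λ_1 = 9.3723,  λ_2 = 7,  λ_3 = 3.6277  (check: sum = 20 = tr ✓).

Step 4 — unit eigenvector for λ_1 ≈ 9.3723: v spans the null space of (Sigma - λ_1 I), whose rows are
  r_1 = (-5.3723, -1, -1),  r_2 = (-1, -1.3723, 1),  r_3 = (-1, 1, -1.3723).
  v is orthogonal to every row, so take v ∝ r_1 × r_2 = ((-1)·(1) - (-1)·(-1.3723), (-1)·(-1) - (-5.3723)·(1), (-5.3723)·(-1.3723) - (-1)·(-1)) ≈ (-2.3723, 6.3723, 6.3723).
  Rescale (multiply by -1 so the first nonzero entry is positive): u = (2.3723, -6.3723, -6.3723).
  ||u|| = √((2.3723)² + (-6.3723)² + (-6.3723)²) = √(86.8397) ≈ 9.3188,  v_1 = u/||u|| ≈ (0.2546, -0.6838, -0.6838) (||v_1|| = 1).

λ_1 = 9.3723,  λ_2 = 7,  λ_3 = 3.6277;  v_1 ≈ (0.2546, -0.6838, -0.6838)


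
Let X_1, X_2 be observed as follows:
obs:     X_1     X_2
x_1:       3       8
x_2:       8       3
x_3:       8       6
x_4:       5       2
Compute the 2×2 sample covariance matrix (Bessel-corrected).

Step 1 — column means:
  mean(X_1) = (3 + 8 + 8 + 5) / 4 = 24/4 = 6
  mean(X_2) = (8 + 3 + 6 + 2) / 4 = 19/4 = 4.75

Step 2 — sample covariance S[i,j] = (1/(n-1)) · Σ_k (x_{k,i} - mean_i) · (x_{k,j} - mean_j), with n-1 = 3.
  S[X_1,X_1] = ((-3)·(-3) + (2)·(2) + (2)·(2) + (-1)·(-1)) / 3 = 18/3 = 6
  S[X_1,X_2] = ((-3)·(3.25) + (2)·(-1.75) + (2)·(1.25) + (-1)·(-2.75)) / 3 = -8/3 = -2.6667
  S[X_2,X_2] = ((3.25)·(3.25) + (-1.75)·(-1.75) + (1.25)·(1.25) + (-2.75)·(-2.75)) / 3 = 22.75/3 = 7.5833

S is symmetric (S[j,i] = S[i,j]). Assembling:

S = [[6, -2.6667],
 [-2.6667, 7.5833]]


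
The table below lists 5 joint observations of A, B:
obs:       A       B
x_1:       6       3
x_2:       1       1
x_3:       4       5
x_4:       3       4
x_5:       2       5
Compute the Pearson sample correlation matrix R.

Step 1 — column means:
  mean(A) = (6 + 1 + 4 + 3 + 2) / 5 = 16/5 = 3.2
  mean(B) = (3 + 1 + 5 + 4 + 5) / 5 = 18/5 = 3.6

Step 2 — sample variances and covariances s[i,j] = (1/(n-1)) · Σ_k (x_{k,i} - mean_i) · (x_{k,j} - mean_j), with n-1 = 4:
  s[A,A] = ((2.8)·(2.8) + (-2.2)·(-2.2) + (0.8)·(0.8) + (-0.2)·(-0.2) + (-1.2)·(-1.2)) / 4 = 14.8/4 = 3.7
  s[A,B] = ((2.8)·(-0.6) + (-2.2)·(-2.6) + (0.8)·(1.4) + (-0.2)·(0.4) + (-1.2)·(1.4)) / 4 = 3.4/4 = 0.85
  s[B,B] = ((-0.6)·(-0.6) + (-2.6)·(-2.6) + (1.4)·(1.4) + (0.4)·(0.4) + (1.4)·(1.4)) / 4 = 11.2/4 = 2.8
  Sample standard deviations s_i = √(s[i,i]):
  s(A) = √(3.7) = 1.9235
  s(B) = √(2.8) = 1.6733

Step 3 — r_{ij} = s_{ij} / (s_i · s_j):
  r[A,A] = 1 (diagonal).
  r[A,B] = 0.85 / (1.9235 · 1.6733) = 0.85 / 3.2187 = 0.2641
  r[B,B] = 1 (diagonal).

R is symmetric with unit diagonal. Assembling:

R = [[1, 0.2641],
 [0.2641, 1]]


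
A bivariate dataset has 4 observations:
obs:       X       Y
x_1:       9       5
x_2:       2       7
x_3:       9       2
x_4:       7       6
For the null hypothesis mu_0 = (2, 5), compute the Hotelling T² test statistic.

Step 1 — sample mean vector:
  mean(X) = (9 + 2 + 9 + 7) / 4 = 27/4 = 6.75
  mean(Y) = (5 + 7 + 2 + 6) / 4 = 20/4 = 5
  x̄ = (6.75, 5),  deviation x̄ - mu_0 = (6.75, 5) - (2, 5) = (4.75, 0).

Step 2 — sample covariance matrix, S[i,j] = (1/(n-1)) · Σ_k (x_{k,i} - mean_i) · (x_{k,j} - mean_j), divisor n-1 = 3:
  S[X,X] = ((2.25)·(2.25) + (-4.75)·(-4.75) + (2.25)·(2.25) + (0.25)·(0.25)) / 3 = 32.75/3 = 10.9167
  S[X,Y] = ((2.25)·(0) + (-4.75)·(2) + (2.25)·(-3) + (0.25)·(1)) / 3 = -16/3 = -5.3333
  S[Y,Y] = ((0)·(0) + (2)·(2) + (-3)·(-3) + (1)·(1)) / 3 = 14/3 = 4.6667
  S = [[10.9167, -5.3333],
 [-5.3333, 4.6667]].

Step 3 — invert S. det(S) = 10.9167·4.6667 - (-5.3333)² = 22.5.
  S^{-1} = (1/det) · [[d, -b], [-b, a]] = [[0.2074, 0.237],
 [0.237, 0.4852]].

Step 4 — quadratic form (x̄ - mu_0)^T · S^{-1} · (x̄ - mu_0):
  S^{-1} · (x̄ - mu_0) = (0.9852, 1.1259),
  (x̄ - mu_0)^T · [...] = (4.75)·(0.9852) + (0)·(1.1259) = 4.6796.

Step 5 — scale by n: T² = 4 · 4.6796 = 18.7185.

T² ≈ 18.7185


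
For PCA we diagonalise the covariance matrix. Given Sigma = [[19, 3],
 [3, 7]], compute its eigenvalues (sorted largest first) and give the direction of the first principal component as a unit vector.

Step 1 — characteristic polynomial of 2×2 Sigma:
  det(Sigma - λI) = λ² - trace · λ + det = 0.
  trace = 19 + 7 = 26, det = 19·7 - (3)² = 124.
Step 2 — discriminant:
  Δ = trace² - 4·det = 676 - 496 = 180.
Step 3 — eigenvalues:
  λ = (trace ± √Δ)/2 = (26 ± 13.4164)/2,
  λ_1 = 19.7082,  λ_2 = 6.2918.

Step 4 — unit eigenvector for λ_1: solve (Sigma - λ_1 I)v = 0. First row:
  (19 - 19.7082)·v_x + (3)·v_y = 0, i.e. (-0.7082)·v_x + (3)·v_y = 0,
  so v ∝ (b, λ_1 - a) = (3, 0.7082) = u.
  ||u|| = √((3)² + (0.7082)²) = √(9.5016) ≈ 3.0825,
  v_1 = u/||u|| ≈ (0.9732, 0.2298) (||v_1|| = 1).

λ_1 = 19.7082,  λ_2 = 6.2918;  v_1 ≈ (0.9732, 0.2298)


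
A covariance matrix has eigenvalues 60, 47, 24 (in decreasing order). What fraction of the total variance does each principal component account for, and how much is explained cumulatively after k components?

Step 1 — total variance = trace(Sigma) = Σ λ_i = 60 + 47 + 24 = 131.

Step 2 — fraction explained by component i = λ_i / Σ λ:
  PC1: 60/131 = 0.458
  PC2: 47/131 = 0.3588
  PC3: 24/131 = 0.1832

Step 3 — cumulative fraction after k components = (λ_1 + ... + λ_k) / Σ λ:
  k = 1: 60/131 = 0.458
  k = 2: (60 + 47)/131 = 107/131 = 0.8168
  k = 3: (60 + 47 + 24)/131 = 131/131 = 1

Summary (fraction, with percent):

explained: PC1 0.458 (45.8%), PC2 0.3588 (35.88%), PC3 0.1832 (18.32%);  cumulative: 0.458, 0.8168, 1


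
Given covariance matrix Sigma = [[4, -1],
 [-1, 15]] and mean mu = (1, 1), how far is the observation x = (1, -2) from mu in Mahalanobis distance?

Step 1 — centre the observation: (x - mu) = (0, -3).

Step 2 — invert Sigma. det(Sigma) = 4·15 - (-1)² = 59.
  Sigma^{-1} = (1/det) · [[d, -b], [-b, a]] = [[0.2542, 0.0169],
 [0.0169, 0.0678]].

Step 3 — form the quadratic (x - mu)^T · Sigma^{-1} · (x - mu):
  Sigma^{-1} · (x - mu) = (-0.0508, -0.2034).
  (x - mu)^T · [Sigma^{-1} · (x - mu)] = (0)·(-0.0508) + (-3)·(-0.2034) = 0.6102.

Step 4 — take square root: d = √(0.6102) ≈ 0.7811.

d(x, mu) = √(0.6102) ≈ 0.7811


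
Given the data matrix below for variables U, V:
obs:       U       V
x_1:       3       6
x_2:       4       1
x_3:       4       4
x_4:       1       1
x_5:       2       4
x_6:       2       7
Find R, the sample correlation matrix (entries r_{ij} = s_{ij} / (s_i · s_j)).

Step 1 — column means:
  mean(U) = (3 + 4 + 4 + 1 + 2 + 2) / 6 = 16/6 = 2.6667
  mean(V) = (6 + 1 + 4 + 1 + 4 + 7) / 6 = 23/6 = 3.8333

Step 2 — sample variances and covariances s[i,j] = (1/(n-1)) · Σ_k (x_{k,i} - mean_i) · (x_{k,j} - mean_j), with n-1 = 5:
  s[U,U] = ((0.3333)·(0.3333) + (1.3333)·(1.3333) + (1.3333)·(1.3333) + (-1.6667)·(-1.6667) + (-0.6667)·(-0.6667) + (-0.6667)·(-0.6667)) / 5 = 7.3333/5 = 1.4667
  s[U,V] = ((0.3333)·(2.1667) + (1.3333)·(-2.8333) + (1.3333)·(0.1667) + (-1.6667)·(-2.8333) + (-0.6667)·(0.1667) + (-0.6667)·(3.1667)) / 5 = -0.3333/5 = -0.0667
  s[V,V] = ((2.1667)·(2.1667) + (-2.8333)·(-2.8333) + (0.1667)·(0.1667) + (-2.8333)·(-2.8333) + (0.1667)·(0.1667) + (3.1667)·(3.1667)) / 5 = 30.8333/5 = 6.1667
  Sample standard deviations s_i = √(s[i,i]):
  s(U) = √(1.4667) = 1.2111
  s(V) = √(6.1667) = 2.4833

Step 3 — r_{ij} = s_{ij} / (s_i · s_j):
  r[U,U] = 1 (diagonal).
  r[U,V] = -0.0667 / (1.2111 · 2.4833) = -0.0667 / 3.0074 = -0.0222
  r[V,V] = 1 (diagonal).

R is symmetric with unit diagonal. Assembling:

R = [[1, -0.0222],
 [-0.0222, 1]]


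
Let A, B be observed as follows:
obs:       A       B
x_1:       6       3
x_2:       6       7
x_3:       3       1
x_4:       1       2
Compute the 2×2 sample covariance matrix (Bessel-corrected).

Step 1 — column means:
  mean(A) = (6 + 6 + 3 + 1) / 4 = 16/4 = 4
  mean(B) = (3 + 7 + 1 + 2) / 4 = 13/4 = 3.25

Step 2 — sample covariance S[i,j] = (1/(n-1)) · Σ_k (x_{k,i} - mean_i) · (x_{k,j} - mean_j), with n-1 = 3.
  S[A,A] = ((2)·(2) + (2)·(2) + (-1)·(-1) + (-3)·(-3)) / 3 = 18/3 = 6
  S[A,B] = ((2)·(-0.25) + (2)·(3.75) + (-1)·(-2.25) + (-3)·(-1.25)) / 3 = 13/3 = 4.3333
  S[B,B] = ((-0.25)·(-0.25) + (3.75)·(3.75) + (-2.25)·(-2.25) + (-1.25)·(-1.25)) / 3 = 20.75/3 = 6.9167

S is symmetric (S[j,i] = S[i,j]). Assembling:

S = [[6, 4.3333],
 [4.3333, 6.9167]]


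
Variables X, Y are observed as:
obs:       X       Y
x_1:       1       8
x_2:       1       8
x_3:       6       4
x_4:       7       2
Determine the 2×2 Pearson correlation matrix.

Step 1 — column means:
  mean(X) = (1 + 1 + 6 + 7) / 4 = 15/4 = 3.75
  mean(Y) = (8 + 8 + 4 + 2) / 4 = 22/4 = 5.5

Step 2 — sample variances and covariances s[i,j] = (1/(n-1)) · Σ_k (x_{k,i} - mean_i) · (x_{k,j} - mean_j), with n-1 = 3:
  s[X,X] = ((-2.75)·(-2.75) + (-2.75)·(-2.75) + (2.25)·(2.25) + (3.25)·(3.25)) / 3 = 30.75/3 = 10.25
  s[X,Y] = ((-2.75)·(2.5) + (-2.75)·(2.5) + (2.25)·(-1.5) + (3.25)·(-3.5)) / 3 = -28.5/3 = -9.5
  s[Y,Y] = ((2.5)·(2.5) + (2.5)·(2.5) + (-1.5)·(-1.5) + (-3.5)·(-3.5)) / 3 = 27/3 = 9
  Sample standard deviations s_i = √(s[i,i]):
  s(X) = √(10.25) = 3.2016
  s(Y) = √(9) = 3

Step 3 — r_{ij} = s_{ij} / (s_i · s_j):
  r[X,X] = 1 (diagonal).
  r[X,Y] = -9.5 / (3.2016 · 3) = -9.5 / 9.6047 = -0.9891
  r[Y,Y] = 1 (diagonal).

R is symmetric with unit diagonal. Assembling:

R = [[1, -0.9891],
 [-0.9891, 1]]


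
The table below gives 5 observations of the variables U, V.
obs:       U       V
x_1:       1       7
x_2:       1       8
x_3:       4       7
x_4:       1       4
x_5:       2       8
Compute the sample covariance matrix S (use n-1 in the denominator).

Step 1 — column means:
  mean(U) = (1 + 1 + 4 + 1 + 2) / 5 = 9/5 = 1.8
  mean(V) = (7 + 8 + 7 + 4 + 8) / 5 = 34/5 = 6.8

Step 2 — sample covariance S[i,j] = (1/(n-1)) · Σ_k (x_{k,i} - mean_i) · (x_{k,j} - mean_j), with n-1 = 4.
  S[U,U] = ((-0.8)·(-0.8) + (-0.8)·(-0.8) + (2.2)·(2.2) + (-0.8)·(-0.8) + (0.2)·(0.2)) / 4 = 6.8/4 = 1.7
  S[U,V] = ((-0.8)·(0.2) + (-0.8)·(1.2) + (2.2)·(0.2) + (-0.8)·(-2.8) + (0.2)·(1.2)) / 4 = 1.8/4 = 0.45
  S[V,V] = ((0.2)·(0.2) + (1.2)·(1.2) + (0.2)·(0.2) + (-2.8)·(-2.8) + (1.2)·(1.2)) / 4 = 10.8/4 = 2.7

S is symmetric (S[j,i] = S[i,j]). Assembling:

S = [[1.7, 0.45],
 [0.45, 2.7]]


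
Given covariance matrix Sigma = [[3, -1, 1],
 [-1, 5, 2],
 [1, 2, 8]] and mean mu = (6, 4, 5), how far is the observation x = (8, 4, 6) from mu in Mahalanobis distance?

Step 1 — centre the observation: (x - mu) = (2, 0, 1).

Step 2 — invert Sigma (cofactor / det for 3×3, or solve directly):
  Sigma^{-1} = [[0.3956, 0.1099, -0.0769],
 [0.1099, 0.2527, -0.0769],
 [-0.0769, -0.0769, 0.1538]].

Step 3 — form the quadratic (x - mu)^T · Sigma^{-1} · (x - mu):
  Sigma^{-1} · (x - mu) = (0.7143, 0.1429, 0).
  (x - mu)^T · [Sigma^{-1} · (x - mu)] = (2)·(0.7143) + (0)·(0.1429) + (1)·(0) = 1.4286.

Step 4 — take square root: d = √(1.4286) ≈ 1.1952.

d(x, mu) = √(1.4286) ≈ 1.1952


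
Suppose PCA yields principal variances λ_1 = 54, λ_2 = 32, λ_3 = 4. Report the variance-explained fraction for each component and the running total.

Step 1 — total variance = trace(Sigma) = Σ λ_i = 54 + 32 + 4 = 90.

Step 2 — fraction explained by component i = λ_i / Σ λ:
  PC1: 54/90 = 0.6
  PC2: 32/90 = 0.3556
  PC3: 4/90 = 0.0444

Step 3 — cumulative fraction after k components = (λ_1 + ... + λ_k) / Σ λ:
  k = 1: 54/90 = 0.6
  k = 2: (54 + 32)/90 = 86/90 = 0.9556
  k = 3: (54 + 32 + 4)/90 = 90/90 = 1

Summary (fraction, with percent):

explained: PC1 0.6 (60%), PC2 0.3556 (35.56%), PC3 0.0444 (4.44%);  cumulative: 0.6, 0.9556, 1


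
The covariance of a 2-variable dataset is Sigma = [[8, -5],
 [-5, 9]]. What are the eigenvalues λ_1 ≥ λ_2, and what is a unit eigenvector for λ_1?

Step 1 — characteristic polynomial of 2×2 Sigma:
  det(Sigma - λI) = λ² - trace · λ + det = 0.
  trace = 8 + 9 = 17, det = 8·9 - (-5)² = 47.
Step 2 — discriminant:
  Δ = trace² - 4·det = 289 - 188 = 101.
Step 3 — eigenvalues:
  λ = (trace ± √Δ)/2 = (17 ± 10.0499)/2,
  λ_1 = 13.5249,  λ_2 = 3.4751.

Step 4 — unit eigenvector for λ_1: solve (Sigma - λ_1 I)v = 0. First row:
  (8 - 13.5249)·v_x + (-5)·v_y = 0, i.e. (-5.5249)·v_x + (-5)·v_y = 0,
  so v ∝ (b, λ_1 - a) = (-5, 5.5249); multiply by -1 so the first entry is positive: u = (5, -5.5249).
  ||u|| = √((5)² + (-5.5249)²) = √(55.5249) ≈ 7.4515,
  v_1 = u/||u|| ≈ (0.671, -0.7415) (||v_1|| = 1).

λ_1 = 13.5249,  λ_2 = 3.4751;  v_1 ≈ (0.671, -0.7415)


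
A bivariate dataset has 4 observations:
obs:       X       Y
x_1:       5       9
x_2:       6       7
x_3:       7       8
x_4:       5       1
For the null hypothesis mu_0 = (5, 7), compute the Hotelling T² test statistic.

Step 1 — sample mean vector:
  mean(X) = (5 + 6 + 7 + 5) / 4 = 23/4 = 5.75
  mean(Y) = (9 + 7 + 8 + 1) / 4 = 25/4 = 6.25
  x̄ = (5.75, 6.25),  deviation x̄ - mu_0 = (5.75, 6.25) - (5, 7) = (0.75, -0.75).

Step 2 — sample covariance matrix, S[i,j] = (1/(n-1)) · Σ_k (x_{k,i} - mean_i) · (x_{k,j} - mean_j), divisor n-1 = 3:
  S[X,X] = ((-0.75)·(-0.75) + (0.25)·(0.25) + (1.25)·(1.25) + (-0.75)·(-0.75)) / 3 = 2.75/3 = 0.9167
  S[X,Y] = ((-0.75)·(2.75) + (0.25)·(0.75) + (1.25)·(1.75) + (-0.75)·(-5.25)) / 3 = 4.25/3 = 1.4167
  S[Y,Y] = ((2.75)·(2.75) + (0.75)·(0.75) + (1.75)·(1.75) + (-5.25)·(-5.25)) / 3 = 38.75/3 = 12.9167
  S = [[0.9167, 1.4167],
 [1.4167, 12.9167]].

Step 3 — invert S. det(S) = 0.9167·12.9167 - (1.4167)² = 9.8333.
  S^{-1} = (1/det) · [[d, -b], [-b, a]] = [[1.3136, -0.1441],
 [-0.1441, 0.0932]].

Step 4 — quadratic form (x̄ - mu_0)^T · S^{-1} · (x̄ - mu_0):
  S^{-1} · (x̄ - mu_0) = (1.0932, -0.178),
  (x̄ - mu_0)^T · [...] = (0.75)·(1.0932) + (-0.75)·(-0.178) = 0.9534.

Step 5 — scale by n: T² = 4 · 0.9534 = 3.8136.

T² ≈ 3.8136


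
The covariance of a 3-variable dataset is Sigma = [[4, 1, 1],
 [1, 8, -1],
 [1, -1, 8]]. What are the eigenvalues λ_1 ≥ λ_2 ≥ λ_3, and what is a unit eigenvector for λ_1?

Step 1 — characteristic polynomial p(λ) = det(λI - Sigma) = λ³ - tr·λ² + c_1·λ - det, where tr = trace, c_1 = sum of the principal 2×2 minors, det = det(Sigma):
  tr = 4 + 8 + 8 = 20,
  c_1 = (4·8 - (1)²) + (4·8 - (1)²) + (8·8 - (-1)²) = 31 + 31 + 63 = 125,
  det = 4·(8·8 - (-1)²) - (1)·((1)·8 - (-1)·(1)) + (1)·((1)·(-1) - 8·(1)) = 4·(63) - (1)·(9) + (1)·(-9) = 234.
  So p(λ) = λ³ - 20λ² + 125λ - 234.
Step 2 — look for an integer root (rational root theorem: any rational root is an integer divisor of 234). Testing λ = 9:
  p(9) = 729 - 1620 + 1125 - 234 = 0  ✓
  Dividing out (λ - 9): p(λ) = (λ - 9)(λ² - 11λ + 26).
Step 3 — remaining eigenvalues from the quadratic λ² - 11λ + 26 = 0:
  Δ = 11² - 4·26 = 121 - 104 = 17,  λ = (11 ± √17)/2 = (11 ± 4.1231)/2 ≈ 7.5616 or 3.4384.
  Sorted: λ_1 = 9,  λ_2 = 7.5616,  λ_3 = 3.4384  (check: sum = 20 = tr ✓).

Step 4 — unit eigenvector for λ_1 = 9: v spans the null space of (Sigma - λ_1 I), whose rows are
  r_1 = (-5, 1, 1),  r_2 = (1, -1, -1),  r_3 = (1, -1, -1).
  v is orthogonal to every row, so take v ∝ r_1 × r_2 = ((1)·(-1) - (1)·(-1), (1)·(1) - (-5)·(-1), (-5)·(-1) - (1)·(1)) = (0, -4, 4).
  Rescale (divide by 4; multiply by -1 so the first nonzero entry is positive): u = (0, 1, -1).
  ||u|| = √((0)² + (1)² + (-1)²) = √(2) ≈ 1.4142,  v_1 = u/||u|| ≈ (0, 0.7071, -0.7071) (||v_1|| = 1).

λ_1 = 9,  λ_2 = 7.5616,  λ_3 = 3.4384;  v_1 ≈ (0, 0.7071, -0.7071)


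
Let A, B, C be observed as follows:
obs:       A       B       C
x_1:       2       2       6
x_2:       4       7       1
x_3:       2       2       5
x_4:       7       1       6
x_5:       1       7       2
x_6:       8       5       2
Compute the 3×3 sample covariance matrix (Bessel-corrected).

Step 1 — column means:
  mean(A) = (2 + 4 + 2 + 7 + 1 + 8) / 6 = 24/6 = 4
  mean(B) = (2 + 7 + 2 + 1 + 7 + 5) / 6 = 24/6 = 4
  mean(C) = (6 + 1 + 5 + 6 + 2 + 2) / 6 = 22/6 = 3.6667

Step 2 — sample covariance S[i,j] = (1/(n-1)) · Σ_k (x_{k,i} - mean_i) · (x_{k,j} - mean_j), with n-1 = 5.
  S[A,A] = ((-2)·(-2) + (0)·(0) + (-2)·(-2) + (3)·(3) + (-3)·(-3) + (4)·(4)) / 5 = 42/5 = 8.4
  S[A,B] = ((-2)·(-2) + (0)·(3) + (-2)·(-2) + (3)·(-3) + (-3)·(3) + (4)·(1)) / 5 = -6/5 = -1.2
  S[A,C] = ((-2)·(2.3333) + (0)·(-2.6667) + (-2)·(1.3333) + (3)·(2.3333) + (-3)·(-1.6667) + (4)·(-1.6667)) / 5 = -2/5 = -0.4
  S[B,B] = ((-2)·(-2) + (3)·(3) + (-2)·(-2) + (-3)·(-3) + (3)·(3) + (1)·(1)) / 5 = 36/5 = 7.2
  S[B,C] = ((-2)·(2.3333) + (3)·(-2.6667) + (-2)·(1.3333) + (-3)·(2.3333) + (3)·(-1.6667) + (1)·(-1.6667)) / 5 = -29/5 = -5.8
  S[C,C] = ((2.3333)·(2.3333) + (-2.6667)·(-2.6667) + (1.3333)·(1.3333) + (2.3333)·(2.3333) + (-1.6667)·(-1.6667) + (-1.6667)·(-1.6667)) / 5 = 25.3333/5 = 5.0667

S is symmetric (S[j,i] = S[i,j]). Assembling:

S = [[8.4, -1.2, -0.4],
 [-1.2, 7.2, -5.8],
 [-0.4, -5.8, 5.0667]]


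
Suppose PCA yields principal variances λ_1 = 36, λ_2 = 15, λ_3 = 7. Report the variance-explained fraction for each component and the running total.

Step 1 — total variance = trace(Sigma) = Σ λ_i = 36 + 15 + 7 = 58.

Step 2 — fraction explained by component i = λ_i / Σ λ:
  PC1: 36/58 = 0.6207
  PC2: 15/58 = 0.2586
  PC3: 7/58 = 0.1207

Step 3 — cumulative fraction after k components = (λ_1 + ... + λ_k) / Σ λ:
  k = 1: 36/58 = 0.6207
  k = 2: (36 + 15)/58 = 51/58 = 0.8793
  k = 3: (36 + 15 + 7)/58 = 58/58 = 1

Summary (fraction, with percent):

explained: PC1 0.6207 (62.07%), PC2 0.2586 (25.86%), PC3 0.1207 (12.07%);  cumulative: 0.6207, 0.8793, 1


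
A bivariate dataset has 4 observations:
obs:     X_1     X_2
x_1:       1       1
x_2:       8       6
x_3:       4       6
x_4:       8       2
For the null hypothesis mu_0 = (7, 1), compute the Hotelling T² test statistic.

Step 1 — sample mean vector:
  mean(X_1) = (1 + 8 + 4 + 8) / 4 = 21/4 = 5.25
  mean(X_2) = (1 + 6 + 6 + 2) / 4 = 15/4 = 3.75
  x̄ = (5.25, 3.75),  deviation x̄ - mu_0 = (5.25, 3.75) - (7, 1) = (-1.75, 2.75).

Step 2 — sample covariance matrix, S[i,j] = (1/(n-1)) · Σ_k (x_{k,i} - mean_i) · (x_{k,j} - mean_j), divisor n-1 = 3:
  S[X_1,X_1] = ((-4.25)·(-4.25) + (2.75)·(2.75) + (-1.25)·(-1.25) + (2.75)·(2.75)) / 3 = 34.75/3 = 11.5833
  S[X_1,X_2] = ((-4.25)·(-2.75) + (2.75)·(2.25) + (-1.25)·(2.25) + (2.75)·(-1.75)) / 3 = 10.25/3 = 3.4167
  S[X_2,X_2] = ((-2.75)·(-2.75) + (2.25)·(2.25) + (2.25)·(2.25) + (-1.75)·(-1.75)) / 3 = 20.75/3 = 6.9167
  S = [[11.5833, 3.4167],
 [3.4167, 6.9167]].

Step 3 — invert S. det(S) = 11.5833·6.9167 - (3.4167)² = 68.4444.
  S^{-1} = (1/det) · [[d, -b], [-b, a]] = [[0.1011, -0.0499],
 [-0.0499, 0.1692]].

Step 4 — quadratic form (x̄ - mu_0)^T · S^{-1} · (x̄ - mu_0):
  S^{-1} · (x̄ - mu_0) = (-0.3141, 0.5528),
  (x̄ - mu_0)^T · [...] = (-1.75)·(-0.3141) + (2.75)·(0.5528) = 2.0698.

Step 5 — scale by n: T² = 4 · 2.0698 = 8.2792.

T² ≈ 8.2792


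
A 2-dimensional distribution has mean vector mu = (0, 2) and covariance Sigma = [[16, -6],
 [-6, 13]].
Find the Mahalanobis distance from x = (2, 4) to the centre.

Step 1 — centre the observation: (x - mu) = (2, 2).

Step 2 — invert Sigma. det(Sigma) = 16·13 - (-6)² = 172.
  Sigma^{-1} = (1/det) · [[d, -b], [-b, a]] = [[0.0756, 0.0349],
 [0.0349, 0.093]].

Step 3 — form the quadratic (x - mu)^T · Sigma^{-1} · (x - mu):
  Sigma^{-1} · (x - mu) = (0.2209, 0.2558).
  (x - mu)^T · [Sigma^{-1} · (x - mu)] = (2)·(0.2209) + (2)·(0.2558) = 0.9535.

Step 4 — take square root: d = √(0.9535) ≈ 0.9765.

d(x, mu) = √(0.9535) ≈ 0.9765


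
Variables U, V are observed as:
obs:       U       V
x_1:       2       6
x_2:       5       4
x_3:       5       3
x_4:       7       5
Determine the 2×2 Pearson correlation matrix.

Step 1 — column means:
  mean(U) = (2 + 5 + 5 + 7) / 4 = 19/4 = 4.75
  mean(V) = (6 + 4 + 3 + 5) / 4 = 18/4 = 4.5

Step 2 — sample variances and covariances s[i,j] = (1/(n-1)) · Σ_k (x_{k,i} - mean_i) · (x_{k,j} - mean_j), with n-1 = 3:
  s[U,U] = ((-2.75)·(-2.75) + (0.25)·(0.25) + (0.25)·(0.25) + (2.25)·(2.25)) / 3 = 12.75/3 = 4.25
  s[U,V] = ((-2.75)·(1.5) + (0.25)·(-0.5) + (0.25)·(-1.5) + (2.25)·(0.5)) / 3 = -3.5/3 = -1.1667
  s[V,V] = ((1.5)·(1.5) + (-0.5)·(-0.5) + (-1.5)·(-1.5) + (0.5)·(0.5)) / 3 = 5/3 = 1.6667
  Sample standard deviations s_i = √(s[i,i]):
  s(U) = √(4.25) = 2.0616
  s(V) = √(1.6667) = 1.291

Step 3 — r_{ij} = s_{ij} / (s_i · s_j):
  r[U,U] = 1 (diagonal).
  r[U,V] = -1.1667 / (2.0616 · 1.291) = -1.1667 / 2.6615 = -0.4384
  r[V,V] = 1 (diagonal).

R is symmetric with unit diagonal. Assembling:

R = [[1, -0.4384],
 [-0.4384, 1]]


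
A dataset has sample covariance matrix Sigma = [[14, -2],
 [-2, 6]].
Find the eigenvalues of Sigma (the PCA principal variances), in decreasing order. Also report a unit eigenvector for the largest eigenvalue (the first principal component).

Step 1 — characteristic polynomial of 2×2 Sigma:
  det(Sigma - λI) = λ² - trace · λ + det = 0.
  trace = 14 + 6 = 20, det = 14·6 - (-2)² = 80.
Step 2 — discriminant:
  Δ = trace² - 4·det = 400 - 320 = 80.
Step 3 — eigenvalues:
  λ = (trace ± √Δ)/2 = (20 ± 8.9443)/2,
  λ_1 = 14.4721,  λ_2 = 5.5279.

Step 4 — unit eigenvector for λ_1: solve (Sigma - λ_1 I)v = 0. First row:
  (14 - 14.4721)·v_x + (-2)·v_y = 0, i.e. (-0.4721)·v_x + (-2)·v_y = 0,
  so v ∝ (b, λ_1 - a) = (-2, 0.4721); multiply by -1 so the first entry is positive: u = (2, -0.4721).
  ||u|| = √((2)² + (-0.4721)²) = √(4.2229) ≈ 2.055,
  v_1 = u/||u|| ≈ (0.9732, -0.2298) (||v_1|| = 1).

λ_1 = 14.4721,  λ_2 = 5.5279;  v_1 ≈ (0.9732, -0.2298)


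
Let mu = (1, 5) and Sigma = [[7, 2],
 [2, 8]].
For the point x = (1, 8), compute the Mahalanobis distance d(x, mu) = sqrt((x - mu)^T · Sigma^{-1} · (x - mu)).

Step 1 — centre the observation: (x - mu) = (0, 3).

Step 2 — invert Sigma. det(Sigma) = 7·8 - (2)² = 52.
  Sigma^{-1} = (1/det) · [[d, -b], [-b, a]] = [[0.1538, -0.0385],
 [-0.0385, 0.1346]].

Step 3 — form the quadratic (x - mu)^T · Sigma^{-1} · (x - mu):
  Sigma^{-1} · (x - mu) = (-0.1154, 0.4038).
  (x - mu)^T · [Sigma^{-1} · (x - mu)] = (0)·(-0.1154) + (3)·(0.4038) = 1.2115.

Step 4 — take square root: d = √(1.2115) ≈ 1.1007.

d(x, mu) = √(1.2115) ≈ 1.1007


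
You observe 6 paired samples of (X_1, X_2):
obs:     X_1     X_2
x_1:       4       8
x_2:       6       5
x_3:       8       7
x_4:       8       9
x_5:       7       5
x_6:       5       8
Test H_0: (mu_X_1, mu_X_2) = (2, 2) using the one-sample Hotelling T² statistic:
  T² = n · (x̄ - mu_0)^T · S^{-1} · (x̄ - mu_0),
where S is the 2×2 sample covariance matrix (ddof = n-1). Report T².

Step 1 — sample mean vector:
  mean(X_1) = (4 + 6 + 8 + 8 + 7 + 5) / 6 = 38/6 = 6.3333
  mean(X_2) = (8 + 5 + 7 + 9 + 5 + 8) / 6 = 42/6 = 7
  x̄ = (6.3333, 7),  deviation x̄ - mu_0 = (6.3333, 7) - (2, 2) = (4.3333, 5).

Step 2 — sample covariance matrix, S[i,j] = (1/(n-1)) · Σ_k (x_{k,i} - mean_i) · (x_{k,j} - mean_j), divisor n-1 = 5:
  S[X_1,X_1] = ((-2.3333)·(-2.3333) + (-0.3333)·(-0.3333) + (1.6667)·(1.6667) + (1.6667)·(1.6667) + (0.6667)·(0.6667) + (-1.3333)·(-1.3333)) / 5 = 13.3333/5 = 2.6667
  S[X_1,X_2] = ((-2.3333)·(1) + (-0.3333)·(-2) + (1.6667)·(0) + (1.6667)·(2) + (0.6667)·(-2) + (-1.3333)·(1)) / 5 = -1/5 = -0.2
  S[X_2,X_2] = ((1)·(1) + (-2)·(-2) + (0)·(0) + (2)·(2) + (-2)·(-2) + (1)·(1)) / 5 = 14/5 = 2.8
  S = [[2.6667, -0.2],
 [-0.2, 2.8]].

Step 3 — invert S. det(S) = 2.6667·2.8 - (-0.2)² = 7.4267.
  S^{-1} = (1/det) · [[d, -b], [-b, a]] = [[0.377, 0.0269],
 [0.0269, 0.3591]].

Step 4 — quadratic form (x̄ - mu_0)^T · S^{-1} · (x̄ - mu_0):
  S^{-1} · (x̄ - mu_0) = (1.7684, 1.912),
  (x̄ - mu_0)^T · [...] = (4.3333)·(1.7684) + (5)·(1.912) = 17.2232.

Step 5 — scale by n: T² = 6 · 17.2232 = 103.3393.

T² ≈ 103.3393


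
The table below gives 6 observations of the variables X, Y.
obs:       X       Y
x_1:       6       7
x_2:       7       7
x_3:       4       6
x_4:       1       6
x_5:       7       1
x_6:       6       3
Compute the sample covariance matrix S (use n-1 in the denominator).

Step 1 — column means:
  mean(X) = (6 + 7 + 4 + 1 + 7 + 6) / 6 = 31/6 = 5.1667
  mean(Y) = (7 + 7 + 6 + 6 + 1 + 3) / 6 = 30/6 = 5

Step 2 — sample covariance S[i,j] = (1/(n-1)) · Σ_k (x_{k,i} - mean_i) · (x_{k,j} - mean_j), with n-1 = 5.
  S[X,X] = ((0.8333)·(0.8333) + (1.8333)·(1.8333) + (-1.1667)·(-1.1667) + (-4.1667)·(-4.1667) + (1.8333)·(1.8333) + (0.8333)·(0.8333)) / 5 = 26.8333/5 = 5.3667
  S[X,Y] = ((0.8333)·(2) + (1.8333)·(2) + (-1.1667)·(1) + (-4.1667)·(1) + (1.8333)·(-4) + (0.8333)·(-2)) / 5 = -9/5 = -1.8
  S[Y,Y] = ((2)·(2) + (2)·(2) + (1)·(1) + (1)·(1) + (-4)·(-4) + (-2)·(-2)) / 5 = 30/5 = 6

S is symmetric (S[j,i] = S[i,j]). Assembling:

S = [[5.3667, -1.8],
 [-1.8, 6]]


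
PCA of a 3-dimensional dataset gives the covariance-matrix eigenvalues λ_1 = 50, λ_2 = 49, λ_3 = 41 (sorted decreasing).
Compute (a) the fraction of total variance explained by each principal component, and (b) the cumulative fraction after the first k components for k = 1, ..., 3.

Step 1 — total variance = trace(Sigma) = Σ λ_i = 50 + 49 + 41 = 140.

Step 2 — fraction explained by component i = λ_i / Σ λ:
  PC1: 50/140 = 0.3571
  PC2: 49/140 = 0.35
  PC3: 41/140 = 0.2929

Step 3 — cumulative fraction after k components = (λ_1 + ... + λ_k) / Σ λ:
  k = 1: 50/140 = 0.3571
  k = 2: (50 + 49)/140 = 99/140 = 0.7071
  k = 3: (50 + 49 + 41)/140 = 140/140 = 1

Summary (fraction, with percent):

explained: PC1 0.3571 (35.71%), PC2 0.35 (35%), PC3 0.2929 (29.29%);  cumulative: 0.3571, 0.7071, 1


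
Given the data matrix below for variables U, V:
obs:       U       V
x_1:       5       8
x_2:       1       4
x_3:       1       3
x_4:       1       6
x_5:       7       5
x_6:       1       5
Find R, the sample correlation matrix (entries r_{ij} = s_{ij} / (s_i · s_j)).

Step 1 — column means:
  mean(U) = (5 + 1 + 1 + 1 + 7 + 1) / 6 = 16/6 = 2.6667
  mean(V) = (8 + 4 + 3 + 6 + 5 + 5) / 6 = 31/6 = 5.1667

Step 2 — sample variances and covariances s[i,j] = (1/(n-1)) · Σ_k (x_{k,i} - mean_i) · (x_{k,j} - mean_j), with n-1 = 5:
  s[U,U] = ((2.3333)·(2.3333) + (-1.6667)·(-1.6667) + (-1.6667)·(-1.6667) + (-1.6667)·(-1.6667) + (4.3333)·(4.3333) + (-1.6667)·(-1.6667)) / 5 = 35.3333/5 = 7.0667
  s[U,V] = ((2.3333)·(2.8333) + (-1.6667)·(-1.1667) + (-1.6667)·(-2.1667) + (-1.6667)·(0.8333) + (4.3333)·(-0.1667) + (-1.6667)·(-0.1667)) / 5 = 10.3333/5 = 2.0667
  s[V,V] = ((2.8333)·(2.8333) + (-1.1667)·(-1.1667) + (-2.1667)·(-2.1667) + (0.8333)·(0.8333) + (-0.1667)·(-0.1667) + (-0.1667)·(-0.1667)) / 5 = 14.8333/5 = 2.9667
  Sample standard deviations s_i = √(s[i,i]):
  s(U) = √(7.0667) = 2.6583
  s(V) = √(2.9667) = 1.7224

Step 3 — r_{ij} = s_{ij} / (s_i · s_j):
  r[U,U] = 1 (diagonal).
  r[U,V] = 2.0667 / (2.6583 · 1.7224) = 2.0667 / 4.5787 = 0.4514
  r[V,V] = 1 (diagonal).

R is symmetric with unit diagonal. Assembling:

R = [[1, 0.4514],
 [0.4514, 1]]


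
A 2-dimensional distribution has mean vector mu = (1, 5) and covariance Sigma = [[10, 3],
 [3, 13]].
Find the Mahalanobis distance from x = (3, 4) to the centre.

Step 1 — centre the observation: (x - mu) = (2, -1).

Step 2 — invert Sigma. det(Sigma) = 10·13 - (3)² = 121.
  Sigma^{-1} = (1/det) · [[d, -b], [-b, a]] = [[0.1074, -0.0248],
 [-0.0248, 0.0826]].

Step 3 — form the quadratic (x - mu)^T · Sigma^{-1} · (x - mu):
  Sigma^{-1} · (x - mu) = (0.2397, -0.1322).
  (x - mu)^T · [Sigma^{-1} · (x - mu)] = (2)·(0.2397) + (-1)·(-0.1322) = 0.6116.

Step 4 — take square root: d = √(0.6116) ≈ 0.782.

d(x, mu) = √(0.6116) ≈ 0.782


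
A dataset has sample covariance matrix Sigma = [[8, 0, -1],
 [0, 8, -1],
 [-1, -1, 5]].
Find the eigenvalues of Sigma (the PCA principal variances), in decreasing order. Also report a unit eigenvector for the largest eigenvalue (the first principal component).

Step 1 — characteristic polynomial p(λ) = det(λI - Sigma) = λ³ - tr·λ² + c_1·λ - det, where tr = trace, c_1 = sum of the principal 2×2 minors, det = det(Sigma):
  tr = 8 + 8 + 5 = 21,
  c_1 = (8·8 - (0)²) + (8·5 - (-1)²) + (8·5 - (-1)²) = 64 + 39 + 39 = 142,
  det = 8·(8·5 - (-1)²) - (0)·((0)·5 - (-1)·(-1)) + (-1)·((0)·(-1) - 8·(-1)) = 8·(39) - (0)·(-1) + (-1)·(8) = 304.
  So p(λ) = λ³ - 21λ² + 142λ - 304.
Step 2 — look for an integer root (rational root theorem: any rational root is an integer divisor of 304). Testing λ = 8:
  p(8) = 512 - 1344 + 1136 - 304 = 0  ✓
  Dividing out (λ - 8): p(λ) = (λ - 8)(λ² - 13λ + 38).
Step 3 — remaining eigenvalues from the quadratic λ² - 13λ + 38 = 0:
  Δ = 13² - 4·38 = 169 - 152 = 17,  λ = (13 ± √17)/2 = (13 ± 4.1231)/2 ≈ 8.5616 or 4.4384.
  Sorted: λ_1 = 8.5616,  λ_2 = 8,  λ_3 = 4.4384  (check: sum = 21 = tr ✓).

Step 4 — unit eigenvector for λ_1 ≈ 8.5616: v spans the null space of (Sigma - λ_1 I), whose rows are
  r_1 = (-0.5616, 0, -1),  r_2 = (0, -0.5616, -1),  r_3 = (-1, -1, -3.5616).
  v is orthogonal to every row, so take v ∝ r_1 × r_2 = ((0)·(-1) - (-1)·(-0.5616), (-1)·(0) - (-0.5616)·(-1), (-0.5616)·(-0.5616) - (0)·(0)) ≈ (-0.5616, -0.5616, 0.3153).
  Rescale (multiply by -1 so the first nonzero entry is positive): u = (0.5616, 0.5616, -0.3153).
  ||u|| = √((0.5616)² + (0.5616)² + (-0.3153)²) = √(0.7301) ≈ 0.8545,  v_1 = u/||u|| ≈ (0.6572, 0.6572, -0.369) (||v_1|| = 1).

λ_1 = 8.5616,  λ_2 = 8,  λ_3 = 4.4384;  v_1 ≈ (0.6572, 0.6572, -0.369)


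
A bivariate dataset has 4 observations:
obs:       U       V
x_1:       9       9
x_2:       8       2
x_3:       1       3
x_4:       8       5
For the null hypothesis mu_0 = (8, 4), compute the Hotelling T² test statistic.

Step 1 — sample mean vector:
  mean(U) = (9 + 8 + 1 + 8) / 4 = 26/4 = 6.5
  mean(V) = (9 + 2 + 3 + 5) / 4 = 19/4 = 4.75
  x̄ = (6.5, 4.75),  deviation x̄ - mu_0 = (6.5, 4.75) - (8, 4) = (-1.5, 0.75).

Step 2 — sample covariance matrix, S[i,j] = (1/(n-1)) · Σ_k (x_{k,i} - mean_i) · (x_{k,j} - mean_j), divisor n-1 = 3:
  S[U,U] = ((2.5)·(2.5) + (1.5)·(1.5) + (-5.5)·(-5.5) + (1.5)·(1.5)) / 3 = 41/3 = 13.6667
  S[U,V] = ((2.5)·(4.25) + (1.5)·(-2.75) + (-5.5)·(-1.75) + (1.5)·(0.25)) / 3 = 16.5/3 = 5.5
  S[V,V] = ((4.25)·(4.25) + (-2.75)·(-2.75) + (-1.75)·(-1.75) + (0.25)·(0.25)) / 3 = 28.75/3 = 9.5833
  S = [[13.6667, 5.5],
 [5.5, 9.5833]].

Step 3 — invert S. det(S) = 13.6667·9.5833 - (5.5)² = 100.7222.
  S^{-1} = (1/det) · [[d, -b], [-b, a]] = [[0.0951, -0.0546],
 [-0.0546, 0.1357]].

Step 4 — quadratic form (x̄ - mu_0)^T · S^{-1} · (x̄ - mu_0):
  S^{-1} · (x̄ - mu_0) = (-0.1837, 0.1837),
  (x̄ - mu_0)^T · [...] = (-1.5)·(-0.1837) + (0.75)·(0.1837) = 0.4133.

Step 5 — scale by n: T² = 4 · 0.4133 = 1.6531.

T² ≈ 1.6531


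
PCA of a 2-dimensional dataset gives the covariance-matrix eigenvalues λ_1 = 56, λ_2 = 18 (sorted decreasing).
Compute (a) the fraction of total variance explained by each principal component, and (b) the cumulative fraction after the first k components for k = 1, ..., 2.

Step 1 — total variance = trace(Sigma) = Σ λ_i = 56 + 18 = 74.

Step 2 — fraction explained by component i = λ_i / Σ λ:
  PC1: 56/74 = 0.7568
  PC2: 18/74 = 0.2432

Step 3 — cumulative fraction after k components = (λ_1 + ... + λ_k) / Σ λ:
  k = 1: 56/74 = 0.7568
  k = 2: (56 + 18)/74 = 74/74 = 1

Summary (fraction, with percent):

explained: PC1 0.7568 (75.68%), PC2 0.2432 (24.32%);  cumulative: 0.7568, 1
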